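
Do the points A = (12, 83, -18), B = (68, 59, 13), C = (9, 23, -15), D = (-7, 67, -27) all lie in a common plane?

No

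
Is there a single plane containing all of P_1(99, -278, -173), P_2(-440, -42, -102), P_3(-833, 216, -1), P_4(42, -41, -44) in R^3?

With P_1 as base: P_1P_2 = (-539, 236, 71), P_1P_3 = (-932, 494, 172), P_1P_4 = (-57, 237, 129).
P_1P_3 × P_1P_4 = (22962, 110424, -192726).
P_1P_2 · (P_1P_3 × P_1P_4) = 0.
The scalar triple product vanishes, so the four points are coplanar.

Yes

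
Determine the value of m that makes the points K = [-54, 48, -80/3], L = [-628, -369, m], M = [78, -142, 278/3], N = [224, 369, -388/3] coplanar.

194/3

Normal to plane KMN: n = (-56398/3, 140180/3, 95192); plane equation n·P = 2158772/3.
Requiring n·L = 2158772/3: (95192)m + (-16308476/3) = 2158772/3.
So m = 194/3.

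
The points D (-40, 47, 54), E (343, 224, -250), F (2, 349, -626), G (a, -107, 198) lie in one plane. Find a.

-830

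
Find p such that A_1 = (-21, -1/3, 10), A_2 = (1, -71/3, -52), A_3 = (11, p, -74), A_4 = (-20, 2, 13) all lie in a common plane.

-92/3

The points are coplanar iff A_1A_2 · (A_1A_3 × A_1A_4) = 0.
Expanding, this is linear in p: (128)p + (11776/3) = 0.
So p = -92/3.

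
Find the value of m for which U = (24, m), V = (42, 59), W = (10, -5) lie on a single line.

23

The three points are collinear iff det[UV; UW] = 0.
This determinant is linear in m: (-32)m + (736) = 0, so m = 23.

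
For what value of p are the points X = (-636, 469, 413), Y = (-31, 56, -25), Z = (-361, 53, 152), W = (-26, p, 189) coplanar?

855

Normal to plane XYZ: n = (-74415, 37455, -138105); plane equation n·P = 7856970.
Requiring n·W = 7856970: (37455)p + (-24167055) = 7856970.
So p = 855.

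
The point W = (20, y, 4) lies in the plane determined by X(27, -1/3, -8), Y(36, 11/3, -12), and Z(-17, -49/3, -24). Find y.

The plane through X, Y, Z has equation −128x + 320y + 32z = -11456/3.
Substituting W: (320)y + (-2432) = -11456/3, so y = -13/3.

-13/3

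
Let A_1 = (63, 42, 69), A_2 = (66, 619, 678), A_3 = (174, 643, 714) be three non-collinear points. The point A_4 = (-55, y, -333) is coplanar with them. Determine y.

A normal to the plane is n = A_1A_2 × A_1A_3 = (6156, 65664, -62244).
A_4 lies in the plane iff n · A_1A_4 = 0.
This gives (65664)y + (21537792) = 0, so y = -328.

-328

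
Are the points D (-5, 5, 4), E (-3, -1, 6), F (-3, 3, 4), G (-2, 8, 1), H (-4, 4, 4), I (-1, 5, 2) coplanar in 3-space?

The plane through D, E, F has normal n = DE × DF = (4, 4, 8) and equation n·P = 32.
Checking the remaining points: n·G = 32, n·H = 32, n·I = 32.
All equal 32, so all 6 points lie in one plane.

Yes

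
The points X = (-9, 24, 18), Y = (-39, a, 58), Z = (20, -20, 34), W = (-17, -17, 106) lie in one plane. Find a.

37

Coplanarity ⇔ det[XY; XZ; XW] = 0.
Expanding, this is linear in a: (-2680)a + (99160) = 0.
So a = 37.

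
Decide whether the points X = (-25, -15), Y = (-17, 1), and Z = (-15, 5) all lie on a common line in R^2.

XY = (8, 16), XZ = (10, 20).
Twice the signed area of △XYZ is (8)(20) − (16)(10) = 0.
The triangle is degenerate (zero area), so the points are collinear.

Yes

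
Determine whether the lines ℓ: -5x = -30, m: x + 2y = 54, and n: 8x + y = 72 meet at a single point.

Yes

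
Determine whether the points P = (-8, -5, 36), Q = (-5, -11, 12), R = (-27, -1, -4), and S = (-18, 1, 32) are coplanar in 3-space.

No

The four points are coplanar iff the 3×3 determinant with rows PQ, PR, PS is zero.
Rows: (3, -6, -24), (-19, 4, -40), (-10, 6, -4).
Expanding along the first row: (3)(224) − (-6)(-324) + (-24)(-74) = 504.
Nonzero ⇒ not coplanar.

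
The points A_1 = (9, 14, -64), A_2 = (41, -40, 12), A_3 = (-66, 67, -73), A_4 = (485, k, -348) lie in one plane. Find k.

Normal to plane A_1A_2A_3: n = (-3542, -5412, -2354); plane equation n·P = 43010.
Requiring n·A_4 = 43010: (-5412)k + (-898678) = 43010.
So k = -174.

-174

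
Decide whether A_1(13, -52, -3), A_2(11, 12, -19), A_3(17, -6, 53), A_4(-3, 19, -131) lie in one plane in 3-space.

The four points are coplanar iff the 3×3 determinant with rows A_1A_2, A_1A_3, A_1A_4 is zero.
Rows: (-2, 64, -16), (4, 46, 56), (-16, 71, -128).
Expanding along the first row: (-2)(-9864) − (64)(384) + (-16)(1020) = -21168.
Nonzero ⇒ not coplanar.

No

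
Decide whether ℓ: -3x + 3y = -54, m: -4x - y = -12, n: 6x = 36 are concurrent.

Yes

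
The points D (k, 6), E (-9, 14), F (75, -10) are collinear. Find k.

Collinearity: (D − E) must be parallel to (F − E) = (84, -24).
Cross-multiplying the components: (k − (-9))·(-24) = (-8)·(84).
Solving gives k = 19.

19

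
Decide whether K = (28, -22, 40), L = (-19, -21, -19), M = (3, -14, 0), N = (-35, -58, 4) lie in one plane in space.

Yes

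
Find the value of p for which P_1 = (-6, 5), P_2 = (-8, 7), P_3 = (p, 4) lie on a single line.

Collinearity: (P_3 − P_1) must be parallel to (P_2 − P_1) = (-2, 2).
Cross-multiplying the components: (p − (-6))·(2) = (-1)·(-2).
Solving gives p = -5.

-5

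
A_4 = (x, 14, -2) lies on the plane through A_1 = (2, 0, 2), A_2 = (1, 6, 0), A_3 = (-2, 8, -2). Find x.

1

The plane through A_1, A_2, A_3 has equation −8x + 4y + 16z = 16.
Substituting A_4: (-8)x + (24) = 16, so x = 1.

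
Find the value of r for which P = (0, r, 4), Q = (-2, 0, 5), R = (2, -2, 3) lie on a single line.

-1

Collinearity requires PQ × PR = 0; each component is linear in r.
The x-component gives (2)r + (2) = 0, so r = -1.
The remaining components then also vanish.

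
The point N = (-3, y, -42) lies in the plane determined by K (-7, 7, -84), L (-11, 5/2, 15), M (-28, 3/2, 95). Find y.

Coplanarity requires KL · (KM × KN) = 0.
KL = (-4, -9/2, 99), KM = (-21, -11/2, 179); the triple product is linear in y with coefficient -1363 and constant term 5452.
Setting it to zero: y = 4.

4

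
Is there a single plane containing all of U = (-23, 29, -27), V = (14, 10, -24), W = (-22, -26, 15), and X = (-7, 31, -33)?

No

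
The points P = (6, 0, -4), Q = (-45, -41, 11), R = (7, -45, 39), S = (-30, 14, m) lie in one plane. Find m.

-34

Normal to plane PQR: n = (-1088, 2208, 2336); plane equation n·X = -15872.
Requiring n·S = -15872: (2336)m + (63552) = -15872.
So m = -34.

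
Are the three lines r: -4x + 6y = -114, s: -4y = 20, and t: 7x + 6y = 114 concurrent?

No

Intersecting r and s: solving the 2×2 system gives (x, y) = (21, -5).
Substitute into t: (7)(21) + (6)(-5) = 117.
But t requires 114 ≠ 117, so the three lines have no common point.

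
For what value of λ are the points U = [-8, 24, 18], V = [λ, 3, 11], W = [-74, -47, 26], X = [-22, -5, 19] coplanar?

26

The points are coplanar iff UV · (UW × UX) = 0.
Expanding, this is linear in λ: (161)λ + (-4186) = 0.
So λ = 26.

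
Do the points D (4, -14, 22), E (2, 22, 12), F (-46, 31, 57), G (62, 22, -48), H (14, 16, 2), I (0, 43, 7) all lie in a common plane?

The plane through D, E, F has normal n = DE × DF = (1710, 570, 1710) and equation n·P = 36480.
Checking the remaining points: n·G = 36480, n·H = 36480, n·I = 36480.
All equal 36480, so all 6 points lie in one plane.

Yes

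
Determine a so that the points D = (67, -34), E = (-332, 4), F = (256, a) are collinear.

-52

The three points are collinear iff det[DE; DF] = 0.
This determinant is linear in a: (-399)a + (-20748) = 0, so a = -52.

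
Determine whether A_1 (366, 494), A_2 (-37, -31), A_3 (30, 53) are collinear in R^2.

A_1A_2 = (-403, -525), A_1A_3 = (-336, -441).
If collinear, A_1A_3 would be a scalar multiple of A_1A_2. But (-403)·(-441) ≠ (-525)·(-336) (difference 1323), so they are not parallel; the points are not collinear.

No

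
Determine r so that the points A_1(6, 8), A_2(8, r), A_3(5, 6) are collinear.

Collinearity: (A_2 − A_1) must be parallel to (A_3 − A_1) = (-1, -2).
Cross-multiplying the components: (r − 8)·(-1) = (2)·(-2).
Solving gives r = 12.

12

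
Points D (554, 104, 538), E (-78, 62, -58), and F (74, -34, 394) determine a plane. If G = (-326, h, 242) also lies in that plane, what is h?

-138

Coplanarity requires DE · (DF × DG) = 0.
DE = (-632, -42, -596), DF = (-480, -138, -144); the triple product is linear in h with coefficient 195072 and constant term 26919936.
Setting it to zero: h = -138.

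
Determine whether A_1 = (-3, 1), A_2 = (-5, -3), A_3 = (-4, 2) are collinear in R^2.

A_1A_2 = (-2, -4), A_1A_3 = (-1, 1).
If collinear, A_1A_3 would be a scalar multiple of A_1A_2. But (-2)·(1) ≠ (-4)·(-1) (difference -6), so they are not parallel; the points are not collinear.

No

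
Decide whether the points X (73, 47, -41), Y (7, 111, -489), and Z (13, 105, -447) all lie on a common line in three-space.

No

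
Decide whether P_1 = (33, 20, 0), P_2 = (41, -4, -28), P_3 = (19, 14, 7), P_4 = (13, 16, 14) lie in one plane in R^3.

The four points are coplanar iff the 3×3 determinant with rows P_1P_2, P_1P_3, P_1P_4 is zero.
Rows: (8, -24, -28), (-14, -6, 7), (-20, -4, 14).
Expanding along the first row: (8)(-56) − (-24)(-56) + (-28)(-64) = 0.
Zero determinant ⇒ coplanar.

Yes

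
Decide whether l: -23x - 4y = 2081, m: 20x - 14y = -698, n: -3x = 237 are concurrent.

No

The three lines meet at one point iff the augmented coefficient matrix [aᵢ bᵢ cᵢ] has rank < 3, i.e. its determinant vanishes.
Here the determinant is -504.
Nonzero, so no common point exists.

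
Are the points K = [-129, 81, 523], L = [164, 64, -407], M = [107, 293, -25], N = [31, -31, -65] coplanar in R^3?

No

A normal to the plane through K, L, M is n = KL × KM = (206476, -58916, 66128).
The plane has equation n·P = 3177344. For N: n·N = 3928832.
3928832 ≠ 3177344, so N is off the plane.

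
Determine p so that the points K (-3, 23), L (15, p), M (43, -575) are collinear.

The three points are collinear iff det[KL; KM] = 0.
This determinant is linear in p: (-46)p + (-9706) = 0, so p = -211.

-211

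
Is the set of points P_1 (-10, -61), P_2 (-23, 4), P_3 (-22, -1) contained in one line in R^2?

P_1P_2 = (-13, 65), P_1P_3 = (-12, 60).
det[P_1P_2; P_1P_3] = (-13)(60) − (65)(-12) = 0.
The determinant is zero, so the points are collinear.

Yes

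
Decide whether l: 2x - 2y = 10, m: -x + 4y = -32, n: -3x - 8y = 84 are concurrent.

Intersecting l and m: solving the 2×2 system gives (x, y) = (-4, -9).
Substitute into n: (-3)(-4) + (-8)(-9) = 84.
This equals 84, so (-4, -9) lies on all three lines and they are concurrent.

Yes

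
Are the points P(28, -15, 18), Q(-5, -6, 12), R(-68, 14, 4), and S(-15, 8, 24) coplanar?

Yes

A normal to the plane through P, Q, R is n = PQ × PR = (48, 114, -93).
The plane has equation n·X = -2040. For S: n·S = -2040.
Equal, so S lies in the plane and all four are coplanar.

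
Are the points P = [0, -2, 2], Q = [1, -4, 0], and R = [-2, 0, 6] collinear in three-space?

No

PQ = (1, -2, -2), PR = (-2, 2, 4).
PQ × PR = (-4, 0, -2).
The cross product is nonzero, so the points do not lie on one line.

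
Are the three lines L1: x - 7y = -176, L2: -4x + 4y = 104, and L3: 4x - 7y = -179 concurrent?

Intersecting L1 and L2: solving the 2×2 system gives (x, y) = (-1, 25).
Substitute into L3: (4)(-1) + (-7)(25) = -179.
This equals -179, so (-1, 25) lies on all three lines and they are concurrent.

Yes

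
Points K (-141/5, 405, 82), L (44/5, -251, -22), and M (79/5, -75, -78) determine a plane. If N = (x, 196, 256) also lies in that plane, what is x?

Coplanarity requires KL · (KM × KN) = 0.
KL = (37, -656, -104), KM = (44, -480, -160); the triple product is linear in x with coefficient 55040 and constant term 3203328.
Setting it to zero: x = -291/5.

-291/5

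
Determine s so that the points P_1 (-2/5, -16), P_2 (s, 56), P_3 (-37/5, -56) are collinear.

Collinearity: (P_2 − P_1) must be parallel to (P_3 − P_1) = (-7, -40).
Cross-multiplying the components: (s − (-2/5))·(-40) = (72)·(-7).
Solving gives s = 61/5.

61/5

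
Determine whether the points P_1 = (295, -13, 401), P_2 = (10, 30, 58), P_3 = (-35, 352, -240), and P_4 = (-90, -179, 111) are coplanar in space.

A normal to the plane through P_1, P_2, P_3 is n = P_1P_2 × P_1P_3 = (97632, -69495, -89835).
The plane has equation n·P = -6318960. For P_4: n·P_4 = -6318960.
Equal, so P_4 lies in the plane and all four are coplanar.

Yes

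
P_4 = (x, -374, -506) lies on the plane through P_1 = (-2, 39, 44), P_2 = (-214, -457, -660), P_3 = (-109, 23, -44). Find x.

A normal to the plane is n = P_1P_2 × P_1P_3 = (32384, 56672, -49680).
P_4 lies in the plane iff n · P_1P_4 = 0.
This gives (32384)x + (3983232) = 0, so x = -123.

-123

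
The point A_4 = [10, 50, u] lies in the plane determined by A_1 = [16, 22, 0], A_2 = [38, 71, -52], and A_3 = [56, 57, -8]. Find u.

-52

The plane through A_1, A_2, A_3 has equation 1428x − 1904y − 1190z = -19040.
Substituting A_4: (-1190)u + (-80920) = -19040, so u = -52.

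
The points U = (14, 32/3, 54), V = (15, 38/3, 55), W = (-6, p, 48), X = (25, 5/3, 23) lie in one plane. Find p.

-19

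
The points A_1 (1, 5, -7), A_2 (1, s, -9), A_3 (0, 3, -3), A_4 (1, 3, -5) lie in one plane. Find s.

Normal to plane A_1A_3A_4: n = (4, 2, 2); plane equation n·P = 0.
Requiring n·A_2 = 0: (2)s + (-14) = 0.
So s = 7.

7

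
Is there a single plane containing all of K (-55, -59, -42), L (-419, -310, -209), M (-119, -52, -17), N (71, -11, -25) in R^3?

The four points are coplanar iff the 3×3 determinant with rows KL, KM, KN is zero.
Rows: (-364, -251, -167), (-64, 7, 25), (126, 48, 17).
Expanding along the first row: (-364)(-1081) − (-251)(-4238) + (-167)(-3954) = -9936.
Nonzero ⇒ not coplanar.

No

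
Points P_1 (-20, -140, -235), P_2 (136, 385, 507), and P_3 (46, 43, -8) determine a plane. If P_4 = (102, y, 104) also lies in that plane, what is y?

The plane through P_1, P_2, P_3 has equation −16611x + 13560y − 6102z = -132210.
Substituting P_4: (13560)y + (-2328930) = -132210, so y = 162.

162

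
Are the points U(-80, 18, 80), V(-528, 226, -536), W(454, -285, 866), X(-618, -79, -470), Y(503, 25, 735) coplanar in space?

The plane through U, V, W has normal n = UV × UW = (-23160, 23184, 24672) and equation n·P = 4243872.
Checking the remaining points: n·X = 885504, n·Y = 7064040.
Since n·X = 885504 ≠ 4243872, X is off the plane and the points are not all coplanar.

No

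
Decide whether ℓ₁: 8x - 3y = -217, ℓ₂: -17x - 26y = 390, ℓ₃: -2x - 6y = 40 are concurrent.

Lines aᵢx + bᵢy = cᵢ with pairwise distinct directions are concurrent exactly when det[aᵢ bᵢ cᵢ] = 0.
Here the determinant is -150.
Nonzero, so no common point exists.

No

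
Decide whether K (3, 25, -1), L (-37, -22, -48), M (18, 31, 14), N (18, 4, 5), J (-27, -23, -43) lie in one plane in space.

The plane through K, L, M has normal n = KL × KM = (-423, -105, 465) and equation n·P = -4359.
Checking the remaining points: n·N = -5709, n·J = -6159.
Since n·N = -5709 ≠ -4359, N is off the plane and the points are not all coplanar.

No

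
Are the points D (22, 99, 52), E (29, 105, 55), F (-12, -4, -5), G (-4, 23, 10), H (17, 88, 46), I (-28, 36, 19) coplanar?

The plane through D, E, F has normal n = DE × DF = (-33, 297, -517) and equation n·P = 1793.
Checking the remaining points: n·G = 1793, n·H = 1793, n·I = 1793.
All equal 1793, so all 6 points lie in one plane.

Yes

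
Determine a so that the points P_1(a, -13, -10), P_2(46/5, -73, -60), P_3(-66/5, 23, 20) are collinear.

Direction P_2P_3 = (-112/5, 96, 80). From the y-coordinate of P_1, the parameter along the line is τ = (-13 − (-73))/96 = 5/8.
Then a = 46/5 + 5/8·(-112/5) = -24/5.

-24/5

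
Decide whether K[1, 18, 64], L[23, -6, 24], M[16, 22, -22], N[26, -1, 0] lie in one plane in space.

With K as base: KL = (22, -24, -40), KM = (15, 4, -86), KN = (25, -19, -64).
KM × KN = (-1890, -1190, -385).
KL · (KM × KN) = 2380.
Since 2380 ≠ 0, the four points are not coplanar.

No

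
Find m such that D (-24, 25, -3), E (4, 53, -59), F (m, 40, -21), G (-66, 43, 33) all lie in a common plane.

-19

Normal to plane DEG: n = (2016, 1344, 1680); plane equation n·P = -19824.
Requiring n·F = -19824: (2016)m + (18480) = -19824.
So m = -19.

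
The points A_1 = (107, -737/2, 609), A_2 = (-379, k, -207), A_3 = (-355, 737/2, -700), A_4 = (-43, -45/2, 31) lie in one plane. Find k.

31/2

Normal to plane A_1A_3A_4: n = (26928, -70686, -49302); plane equation n·P = -1095831.
Requiring n·A_2 = -1095831: (-70686)k + (-198) = -1095831.
So k = 31/2.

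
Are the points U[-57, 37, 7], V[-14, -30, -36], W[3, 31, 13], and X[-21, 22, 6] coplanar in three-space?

A normal to the plane through U, V, W is n = UV × UW = (-660, -2838, 3762).
The plane has equation n·P = -41052. For X: n·X = -26004.
-26004 ≠ -41052, so X is off the plane.

No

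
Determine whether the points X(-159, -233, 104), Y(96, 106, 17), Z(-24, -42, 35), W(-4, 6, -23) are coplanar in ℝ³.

No

With X as base: XY = (255, 339, -87), XZ = (135, 191, -69), XW = (155, 239, -127).
XZ × XW = (-7766, 6450, 2660).
XY · (XZ × XW) = -25200.
Since -25200 ≠ 0, the four points are not coplanar.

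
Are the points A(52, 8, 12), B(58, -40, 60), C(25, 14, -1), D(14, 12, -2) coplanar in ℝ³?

With A as base: AB = (6, -48, 48), AC = (-27, 6, -13), AD = (-38, 4, -14).
AC × AD = (-32, 116, 120).
AB · (AC × AD) = 0.
The scalar triple product vanishes, so the four points are coplanar.

Yes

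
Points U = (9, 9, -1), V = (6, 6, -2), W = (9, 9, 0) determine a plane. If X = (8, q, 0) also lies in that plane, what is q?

8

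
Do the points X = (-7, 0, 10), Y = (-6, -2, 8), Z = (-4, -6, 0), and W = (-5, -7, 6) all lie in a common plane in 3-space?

No

With X as base: XY = (1, -2, -2), XZ = (3, -6, -10), XW = (2, -7, -4).
XZ × XW = (-46, -8, -9).
XY · (XZ × XW) = -12.
Since -12 ≠ 0, the four points are not coplanar.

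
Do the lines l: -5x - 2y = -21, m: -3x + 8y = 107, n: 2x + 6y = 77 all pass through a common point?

Lines aᵢx + bᵢy = cᵢ with pairwise distinct directions are concurrent exactly when det[aᵢ bᵢ cᵢ] = 0.
Here the determinant is -46.
Nonzero, so no common point exists.

No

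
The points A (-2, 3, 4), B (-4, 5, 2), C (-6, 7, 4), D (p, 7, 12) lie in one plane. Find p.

-6

The points are coplanar iff AB · (AC × AD) = 0.
Expanding, this is linear in p: (8)p + (48) = 0.
So p = -6.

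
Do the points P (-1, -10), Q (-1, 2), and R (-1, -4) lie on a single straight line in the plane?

PQ = (0, 12), PR = (0, 6).
Twice the signed area of △PQR is (0)(6) − (12)(0) = 0.
The triangle is degenerate (zero area), so the points are collinear.

Yes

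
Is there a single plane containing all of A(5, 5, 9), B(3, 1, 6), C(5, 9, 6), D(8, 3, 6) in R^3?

No

With A as base: AB = (-2, -4, -3), AC = (0, 4, -3), AD = (3, -2, -3).
AC × AD = (-18, -9, -12).
AB · (AC × AD) = 108.
Since 108 ≠ 0, the four points are not coplanar.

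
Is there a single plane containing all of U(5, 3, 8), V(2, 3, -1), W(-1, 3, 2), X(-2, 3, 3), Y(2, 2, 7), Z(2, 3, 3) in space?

The plane through U, V, W has normal n = UV × UW = (0, 36, 0) and equation n·P = 108.
Checking the remaining points: n·X = 108, n·Y = 72, n·Z = 108.
Since n·Y = 72 ≠ 108, Y is off the plane and the points are not all coplanar.

No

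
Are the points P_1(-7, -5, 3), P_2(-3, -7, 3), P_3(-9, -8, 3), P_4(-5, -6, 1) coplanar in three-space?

The four points are coplanar iff the 3×3 determinant with rows P_1P_2, P_1P_3, P_1P_4 is zero.
Rows: (4, -2, 0), (-2, -3, 0), (2, -1, -2).
Expanding along the first row: (4)(6) − (-2)(4) + (0)(8) = 32.
Nonzero ⇒ not coplanar.

No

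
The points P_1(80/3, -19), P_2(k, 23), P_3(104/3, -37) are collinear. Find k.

8

The three points are collinear iff det[P_1P_2; P_1P_3] = 0.
This determinant is linear in k: (-18)k + (144) = 0, so k = 8.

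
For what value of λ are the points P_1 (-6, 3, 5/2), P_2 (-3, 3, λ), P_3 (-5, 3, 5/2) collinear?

5/2

Direction P_1P_3 = (1, 0, 0). From the x-coordinate of P_2, the parameter along the line is τ = (-3 − (-6))/1 = 3.
Then λ = 5/2 + 3·(0) = 5/2.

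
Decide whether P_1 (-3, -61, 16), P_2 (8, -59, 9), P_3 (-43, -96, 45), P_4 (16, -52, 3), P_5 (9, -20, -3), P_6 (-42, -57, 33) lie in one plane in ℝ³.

The plane through P_1, P_2, P_3 has normal n = P_1P_2 × P_1P_3 = (-187, -39, -305) and equation n·P = -1940.
Checking the remaining points: n·P_4 = -1879, n·P_5 = 12, n·P_6 = 12.
Since n·P_4 = -1879 ≠ -1940, P_4 is off the plane and the points are not all coplanar.

No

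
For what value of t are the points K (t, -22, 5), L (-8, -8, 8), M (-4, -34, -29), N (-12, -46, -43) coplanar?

The points are coplanar iff KL · (KM × KN) = 0.
Expanding, this is linear in t: (80)t + (4800) = 0.
So t = -60.

-60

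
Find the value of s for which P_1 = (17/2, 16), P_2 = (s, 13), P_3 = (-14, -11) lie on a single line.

6

Collinearity: (P_2 − P_1) must be parallel to (P_3 − P_1) = (-45/2, -27).
Cross-multiplying the components: (s − 17/2)·(-27) = (-3)·(-45/2).
Solving gives s = 6.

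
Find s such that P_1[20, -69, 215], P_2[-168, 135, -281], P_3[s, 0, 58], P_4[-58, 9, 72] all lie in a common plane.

-45

Normal to plane P_1P_2P_4: n = (9516, 11804, 1248); plane equation n·P = -355836.
Requiring n·P_3 = -355836: (9516)s + (72384) = -355836.
So s = -45.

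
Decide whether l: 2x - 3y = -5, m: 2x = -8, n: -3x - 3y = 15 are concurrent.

Yes

Lines aᵢx + bᵢy = cᵢ with pairwise distinct directions are concurrent exactly when det[aᵢ bᵢ cᵢ] = 0.
Here the determinant is 0.
It vanishes, so the lines are concurrent at (-4, -1).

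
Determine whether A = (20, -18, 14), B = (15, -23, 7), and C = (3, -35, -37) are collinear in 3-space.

AB = (-5, -5, -7), AC = (-17, -17, -51).
AB × AC = (136, -136, 0).
The cross product is nonzero, so the points do not lie on one line.

No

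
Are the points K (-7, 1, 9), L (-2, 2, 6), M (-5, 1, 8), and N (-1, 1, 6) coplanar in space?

Yes

With K as base: KL = (5, 1, -3), KM = (2, 0, -1), KN = (6, 0, -3).
KM × KN = (0, 0, 0).
KL · (KM × KN) = 0.
The scalar triple product vanishes, so the four points are coplanar.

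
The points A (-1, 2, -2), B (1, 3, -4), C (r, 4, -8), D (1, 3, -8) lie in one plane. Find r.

3

Coplanarity ⇔ det[AB; AC; AD] = 0.
Expanding, this is linear in r: (4)r + (-12) = 0.
So r = 3.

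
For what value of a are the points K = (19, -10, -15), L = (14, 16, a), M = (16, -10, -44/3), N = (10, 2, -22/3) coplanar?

Coplanarity ⇔ det[KL; KM; KN] = 0.
Expanding, this is linear in a: (-36)a + (0) = 0.
So a = 0.

0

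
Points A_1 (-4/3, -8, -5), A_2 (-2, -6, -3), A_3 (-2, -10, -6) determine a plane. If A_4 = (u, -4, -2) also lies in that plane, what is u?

Coplanarity requires A_1A_2 · (A_1A_3 × A_1A_4) = 0.
A_1A_2 = (-2/3, 2, 2), A_1A_3 = (-2/3, -2, -1); the triple product is linear in u with coefficient 2 and constant term 8/3.
Setting it to zero: u = -4/3.

-4/3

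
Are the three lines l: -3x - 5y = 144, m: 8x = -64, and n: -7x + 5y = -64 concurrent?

Yes

The three lines meet at one point iff the augmented coefficient matrix [aᵢ bᵢ cᵢ] has rank < 3, i.e. its determinant vanishes.
Here the determinant is 0.
It vanishes, so the lines are concurrent at (-8, -24).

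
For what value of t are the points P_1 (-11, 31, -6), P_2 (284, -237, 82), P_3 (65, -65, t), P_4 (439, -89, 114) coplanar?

Normal to plane P_1P_2P_4: n = (-21600, 4200, 85200); plane equation n·P = -143400.
Requiring n·P_3 = -143400: (85200)t + (-1677000) = -143400.
So t = 18.

18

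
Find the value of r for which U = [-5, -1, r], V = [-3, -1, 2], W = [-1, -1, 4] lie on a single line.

Collinearity requires UV × UW = 0; each component is linear in r.
The y-component gives (-2)r + (0) = 0, so r = 0.
The remaining components then also vanish.

0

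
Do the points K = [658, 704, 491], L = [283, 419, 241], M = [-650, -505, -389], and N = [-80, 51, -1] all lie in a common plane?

No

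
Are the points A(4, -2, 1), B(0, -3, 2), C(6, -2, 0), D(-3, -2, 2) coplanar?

A normal to the plane through A, B, C is n = AB × AC = (1, -2, 2).
The plane has equation n·P = 10. For D: n·D = 5.
5 ≠ 10, so D is off the plane.

No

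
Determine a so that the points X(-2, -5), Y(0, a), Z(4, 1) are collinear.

-3

The three points are collinear iff det[XY; XZ] = 0.
This determinant is linear in a: (-6)a + (-18) = 0, so a = -3.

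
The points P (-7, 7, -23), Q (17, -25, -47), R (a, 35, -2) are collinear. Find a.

Direction PQ = (24, -32, -24). From the y-coordinate of R, the parameter along the line is τ = (35 − 7)/(-32) = -7/8.
Then a = (-7) + (-7/8)·(24) = -28.

-28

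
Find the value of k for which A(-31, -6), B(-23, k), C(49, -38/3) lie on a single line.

-20/3

The three points are collinear iff det[AB; AC] = 0.
This determinant is linear in k: (-80)k + (-1600/3) = 0, so k = -20/3.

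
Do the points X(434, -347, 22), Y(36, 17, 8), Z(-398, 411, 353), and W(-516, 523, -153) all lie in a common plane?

No

The four points are coplanar iff the 3×3 determinant with rows XY, XZ, XW is zero.
Rows: (-398, 364, -14), (-832, 758, 331), (-950, 870, -175).
Expanding along the first row: (-398)(-420620) − (364)(460050) + (-14)(-3740) = 920.
Nonzero ⇒ not coplanar.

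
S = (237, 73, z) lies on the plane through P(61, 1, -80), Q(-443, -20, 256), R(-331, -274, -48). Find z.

Coplanarity requires PQ · (PR × PS) = 0.
PQ = (-504, -21, 336), PR = (-392, -275, 32); the triple product is linear in z with coefficient 130368 and constant term 18251520.
Setting it to zero: z = -140.

-140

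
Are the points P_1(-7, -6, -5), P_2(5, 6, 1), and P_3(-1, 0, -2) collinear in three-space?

Yes

P_1P_2 = (12, 12, 6), P_1P_3 = (6, 6, 3).
P_1P_2 × P_1P_3 = (0, 0, 0).
The cross product vanishes, so the three points are collinear.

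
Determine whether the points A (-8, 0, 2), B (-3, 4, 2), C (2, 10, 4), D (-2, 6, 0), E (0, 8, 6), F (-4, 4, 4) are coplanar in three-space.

No

The plane through A, B, C has normal n = AB × AC = (8, -10, 10) and equation n·P = -44.
Checking the remaining points: n·D = -76, n·E = -20, n·F = -32.
Since n·D = -76 ≠ -44, D is off the plane and the points are not all coplanar.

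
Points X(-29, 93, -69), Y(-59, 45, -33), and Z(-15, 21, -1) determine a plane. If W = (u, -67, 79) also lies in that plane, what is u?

Coplanarity requires XY · (XZ × XW) = 0.
XY = (-30, -48, 36), XZ = (14, -72, 68); the triple product is linear in u with coefficient -672 and constant term -7392.
Setting it to zero: u = -11.

-11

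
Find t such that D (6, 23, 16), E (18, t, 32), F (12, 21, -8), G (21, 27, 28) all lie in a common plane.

27

Normal to plane DFG: n = (72, -432, 54); plane equation n·P = -8640.
Requiring n·E = -8640: (-432)t + (3024) = -8640.
So t = 27.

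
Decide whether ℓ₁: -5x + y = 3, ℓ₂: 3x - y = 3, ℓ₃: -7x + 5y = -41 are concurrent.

The three lines meet at one point iff the augmented coefficient matrix [aᵢ bᵢ cᵢ] has rank < 3, i.e. its determinant vanishes.
Here the determinant is -4.
Nonzero, so no common point exists.

No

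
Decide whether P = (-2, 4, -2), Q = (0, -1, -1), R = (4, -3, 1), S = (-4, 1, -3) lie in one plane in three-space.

Yes

The four points are coplanar iff the 3×3 determinant with rows PQ, PR, PS is zero.
Rows: (2, -5, 1), (6, -7, 3), (-2, -3, -1).
Expanding along the first row: (2)(16) − (-5)(0) + (1)(-32) = 0.
Zero determinant ⇒ coplanar.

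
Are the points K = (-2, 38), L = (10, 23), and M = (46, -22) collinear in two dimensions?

Yes

KL = (12, -15), KM = (48, -60).
Checking proportionality: KM = 4·KL, so the vectors are parallel and the points are collinear.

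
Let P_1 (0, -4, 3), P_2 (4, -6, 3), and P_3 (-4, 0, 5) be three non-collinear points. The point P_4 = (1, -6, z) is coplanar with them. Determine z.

A normal to the plane is n = P_1P_2 × P_1P_3 = (-4, -8, 8).
P_4 lies in the plane iff n · P_1P_4 = 0.
This gives (8)z + (-12) = 0, so z = 3/2.

3/2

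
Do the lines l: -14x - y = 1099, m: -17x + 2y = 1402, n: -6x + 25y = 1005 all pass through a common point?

Yes

Lines aᵢx + bᵢy = cᵢ with pairwise distinct directions are concurrent exactly when det[aᵢ bᵢ cᵢ] = 0.
Here the determinant is 0.
It vanishes, so the lines are concurrent at (-80, 21).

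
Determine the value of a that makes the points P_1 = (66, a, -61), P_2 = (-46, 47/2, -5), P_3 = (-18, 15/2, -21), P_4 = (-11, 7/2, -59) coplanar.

-81/2

The points are coplanar iff P_1P_2 · (P_1P_3 × P_1P_4) = 0.
Expanding, this is linear in a: (-952)a + (-38556) = 0.
So a = -81/2.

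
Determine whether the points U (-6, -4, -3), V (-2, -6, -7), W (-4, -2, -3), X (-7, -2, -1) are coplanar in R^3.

Yes

A normal to the plane through U, V, W is n = UV × UW = (8, -8, 12).
The plane has equation n·P = -52. For X: n·X = -52.
Equal, so X lies in the plane and all four are coplanar.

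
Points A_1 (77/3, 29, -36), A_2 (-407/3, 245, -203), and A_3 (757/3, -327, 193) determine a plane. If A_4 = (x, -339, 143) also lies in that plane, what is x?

211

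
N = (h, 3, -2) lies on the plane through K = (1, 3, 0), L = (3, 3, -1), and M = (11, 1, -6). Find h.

A normal to the plane is n = KL × KM = (-2, 2, -4).
N lies in the plane iff n · KN = 0.
This gives (-2)h + (10) = 0, so h = 5.

5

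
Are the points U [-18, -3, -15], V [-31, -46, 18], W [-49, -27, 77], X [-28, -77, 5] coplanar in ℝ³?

No

A normal to the plane through U, V, W is n = UV × UW = (-3164, 173, -1021).
The plane has equation n·P = 71748. For X: n·X = 70166.
70166 ≠ 71748, so X is off the plane.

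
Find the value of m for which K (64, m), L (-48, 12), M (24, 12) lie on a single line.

Collinearity: (K − L) must be parallel to (M − L) = (72, 0).
Cross-multiplying the components: (m − 12)·(72) = (112)·(0).
Solving gives m = 12.

12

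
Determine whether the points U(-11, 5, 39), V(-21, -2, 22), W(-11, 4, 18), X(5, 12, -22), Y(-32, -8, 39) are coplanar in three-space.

The plane through U, V, W has normal n = UV × UW = (130, -210, 10) and equation n·P = -2090.
Checking the remaining points: n·X = -2090, n·Y = -2090.
All equal -2090, so all 5 points lie in one plane.

Yes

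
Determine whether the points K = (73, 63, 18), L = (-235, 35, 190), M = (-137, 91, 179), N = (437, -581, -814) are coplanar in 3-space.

Yes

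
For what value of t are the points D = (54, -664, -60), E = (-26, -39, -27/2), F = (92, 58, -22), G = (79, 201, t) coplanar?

Normal to plane DEF: n = (-9823, 4807, -81510); plane equation n·P = 1168310.
Requiring n·G = 1168310: (-81510)t + (190190) = 1168310.
So t = -12.

-12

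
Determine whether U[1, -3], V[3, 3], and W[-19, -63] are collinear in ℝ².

Yes

UV = (2, 6), UW = (-20, -60).
Checking proportionality: UW = -10·UV, so the vectors are parallel and the points are collinear.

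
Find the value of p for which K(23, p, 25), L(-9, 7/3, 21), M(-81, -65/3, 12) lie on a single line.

Collinearity requires KL × KM = 0; each component is linear in p.
The x-component gives (9)p + (-117) = 0, so p = 13.
The remaining components then also vanish.

13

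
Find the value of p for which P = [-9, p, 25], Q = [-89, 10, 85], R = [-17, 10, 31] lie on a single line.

Direction QR = (72, 0, -54). From the x-coordinate of P, the parameter along the line is τ = (-9 − (-89))/72 = 10/9.
Then p = 10 + 10/9·(0) = 10.

10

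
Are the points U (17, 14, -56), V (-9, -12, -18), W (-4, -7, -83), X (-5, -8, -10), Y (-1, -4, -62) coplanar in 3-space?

The plane through U, V, W has normal n = UV × UW = (1500, -1500, 0) and equation n·P = 4500.
Checking the remaining points: n·X = 4500, n·Y = 4500.
All equal 4500, so all 5 points lie in one plane.

Yes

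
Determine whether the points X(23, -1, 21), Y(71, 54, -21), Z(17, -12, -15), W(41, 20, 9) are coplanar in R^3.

The four points are coplanar iff the 3×3 determinant with rows XY, XZ, XW is zero.
Rows: (48, 55, -42), (-6, -11, -36), (18, 21, -12).
Expanding along the first row: (48)(888) − (55)(720) + (-42)(72) = 0.
Zero determinant ⇒ coplanar.

Yes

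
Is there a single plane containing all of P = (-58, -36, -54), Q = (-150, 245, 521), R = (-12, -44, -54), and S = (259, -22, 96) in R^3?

Yes

With P as base: PQ = (-92, 281, 575), PR = (46, -8, 0), PS = (317, 14, 150).
PR × PS = (-1200, -6900, 3180).
PQ · (PR × PS) = 0.
The scalar triple product vanishes, so the four points are coplanar.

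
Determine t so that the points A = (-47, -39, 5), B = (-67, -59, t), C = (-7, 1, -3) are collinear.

Direction AC = (40, 40, -8). From the x-coordinate of B, the parameter along the line is τ = (-67 − (-47))/40 = -1/2.
Then t = 5 + (-1/2)·(-8) = 9.

9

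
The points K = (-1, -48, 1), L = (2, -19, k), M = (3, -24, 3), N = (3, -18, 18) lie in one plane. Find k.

Normal to plane KMN: n = (348, -60, 24); plane equation n·P = 2556.
Requiring n·L = 2556: (24)k + (1836) = 2556.
So k = 30.

30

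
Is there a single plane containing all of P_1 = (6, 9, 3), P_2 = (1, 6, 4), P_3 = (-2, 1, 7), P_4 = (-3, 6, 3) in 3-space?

Yes

With P_1 as base: P_1P_2 = (-5, -3, 1), P_1P_3 = (-8, -8, 4), P_1P_4 = (-9, -3, 0).
P_1P_3 × P_1P_4 = (12, -36, -48).
P_1P_2 · (P_1P_3 × P_1P_4) = 0.
The scalar triple product vanishes, so the four points are coplanar.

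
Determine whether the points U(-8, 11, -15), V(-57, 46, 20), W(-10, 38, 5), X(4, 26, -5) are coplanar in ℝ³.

No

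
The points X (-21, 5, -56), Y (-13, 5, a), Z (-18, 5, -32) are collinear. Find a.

8

Collinearity requires XY × XZ = 0; each component is linear in a.
The y-component gives (3)a + (-24) = 0, so a = 8.
The remaining components then also vanish.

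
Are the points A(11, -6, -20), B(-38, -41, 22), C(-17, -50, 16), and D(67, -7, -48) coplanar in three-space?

With A as base: AB = (-49, -35, 42), AC = (-28, -44, 36), AD = (56, -1, -28).
AC × AD = (1268, 1232, 2492).
AB · (AC × AD) = -588.
Since -588 ≠ 0, the four points are not coplanar.

No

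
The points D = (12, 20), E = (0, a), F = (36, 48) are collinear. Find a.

6

Collinearity: (E − D) must be parallel to (F − D) = (24, 28).
Cross-multiplying the components: (a − 20)·(24) = (-12)·(28).
Solving gives a = 6.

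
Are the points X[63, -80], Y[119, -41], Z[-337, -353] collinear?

No

XY = (56, 39), XZ = (-400, -273).
det[XY; XZ] = (56)(-273) − (39)(-400) = 312.
The determinant is nonzero, so they are not collinear.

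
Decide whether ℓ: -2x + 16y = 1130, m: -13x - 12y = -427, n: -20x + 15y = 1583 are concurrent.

Intersecting ℓ and m: solving the 2×2 system gives (x, y) = (-29, 67).
Substitute into n: (-20)(-29) + (15)(67) = 1585.
But n requires 1583 ≠ 1585, so the three lines have no common point.

No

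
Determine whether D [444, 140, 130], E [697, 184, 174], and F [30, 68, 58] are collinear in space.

Yes

DE = (253, 44, 44), DF = (-414, -72, -72).
Each component of DF is -18/11 times the corresponding component of DE, so DF = -18/11·DE and the points are collinear.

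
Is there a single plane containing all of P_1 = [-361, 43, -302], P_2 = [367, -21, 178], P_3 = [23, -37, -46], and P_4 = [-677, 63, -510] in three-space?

No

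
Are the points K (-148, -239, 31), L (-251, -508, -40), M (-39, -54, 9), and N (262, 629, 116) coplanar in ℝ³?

Yes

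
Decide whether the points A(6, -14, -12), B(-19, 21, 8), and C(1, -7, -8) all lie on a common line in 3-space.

AB = (-25, 35, 20), AC = (-5, 7, 4).
AB × AC = (0, 0, 0).
The cross product vanishes, so the three points are collinear.

Yes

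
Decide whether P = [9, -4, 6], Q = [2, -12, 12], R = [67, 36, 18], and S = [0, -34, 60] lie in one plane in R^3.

Yes

The four points are coplanar iff the 3×3 determinant with rows PQ, PR, PS is zero.
Rows: (-7, -8, 6), (58, 40, 12), (-9, -30, 54).
Expanding along the first row: (-7)(2520) − (-8)(3240) + (6)(-1380) = 0.
Zero determinant ⇒ coplanar.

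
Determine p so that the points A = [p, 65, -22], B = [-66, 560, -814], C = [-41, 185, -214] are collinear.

-33

Direction BC = (25, -375, 600). From the y-coordinate of A, the parameter along the line is τ = (65 − 560)/(-375) = 33/25.
Then p = (-66) + 33/25·(25) = -33.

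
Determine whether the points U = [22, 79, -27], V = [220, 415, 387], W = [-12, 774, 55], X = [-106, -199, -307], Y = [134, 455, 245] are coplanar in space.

The plane through U, V, W has normal n = UV × UW = (-260178, -30312, 149034) and equation n·P = -12142482.
Checking the remaining points: n·X = -12142482, n·Y = -12142482.
All equal -12142482, so all 5 points lie in one plane.

Yes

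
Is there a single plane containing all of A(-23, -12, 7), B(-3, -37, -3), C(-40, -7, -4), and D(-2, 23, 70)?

With A as base: AB = (20, -25, -10), AC = (-17, 5, -11), AD = (21, 35, 63).
AC × AD = (700, 840, -700).
AB · (AC × AD) = 0.
The scalar triple product vanishes, so the four points are coplanar.

Yes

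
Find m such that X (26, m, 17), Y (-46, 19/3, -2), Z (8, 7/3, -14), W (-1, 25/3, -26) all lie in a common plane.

-37/3

Coplanarity ⇔ det[XY; XZ; XW] = 0.
Expanding, this is linear in m: (-756)m + (-9324) = 0.
So m = -37/3.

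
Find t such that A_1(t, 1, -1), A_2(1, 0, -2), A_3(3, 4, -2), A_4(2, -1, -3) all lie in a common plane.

The points are coplanar iff A_1A_2 · (A_1A_3 × A_1A_4) = 0.
Expanding, this is linear in t: (4)t + (0) = 0.
So t = 0.

0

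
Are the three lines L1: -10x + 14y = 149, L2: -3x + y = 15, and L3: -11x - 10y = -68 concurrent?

Lines aᵢx + bᵢy = cᵢ with pairwise distinct directions are concurrent exactly when det[aᵢ bᵢ cᵢ] = 0.
Here the determinant is 123.
Nonzero, so no common point exists.

No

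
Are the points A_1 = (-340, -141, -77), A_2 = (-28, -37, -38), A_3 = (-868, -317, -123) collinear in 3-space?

A_1A_2 = (312, 104, 39), A_1A_3 = (-528, -176, -46).
A_1A_2 × A_1A_3 = (2080, -6240, 0).
The cross product is nonzero, so the points do not lie on one line.

No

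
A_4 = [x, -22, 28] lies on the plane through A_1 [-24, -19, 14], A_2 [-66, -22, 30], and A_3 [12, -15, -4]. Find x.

-54

Coplanarity requires A_1A_2 · (A_1A_3 × A_1A_4) = 0.
A_1A_2 = (-42, -3, 16), A_1A_3 = (36, 4, -18); the triple product is linear in x with coefficient -10 and constant term -540.
Setting it to zero: x = -54.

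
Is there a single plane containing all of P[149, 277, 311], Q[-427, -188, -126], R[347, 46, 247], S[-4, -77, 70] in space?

The four points are coplanar iff the 3×3 determinant with rows PQ, PR, PS is zero.
Rows: (-576, -465, -437), (198, -231, -64), (-153, -354, -241).
Expanding along the first row: (-576)(33015) − (-465)(-57510) + (-437)(-105435) = 316305.
Nonzero ⇒ not coplanar.

No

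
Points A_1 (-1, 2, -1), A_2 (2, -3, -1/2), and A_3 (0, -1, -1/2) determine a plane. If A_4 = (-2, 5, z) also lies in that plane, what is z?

The plane through A_1, A_2, A_3 has equation −1x − 1y − 4z = 3.
Substituting A_4: (-4)z + (-3) = 3, so z = -3/2.

-3/2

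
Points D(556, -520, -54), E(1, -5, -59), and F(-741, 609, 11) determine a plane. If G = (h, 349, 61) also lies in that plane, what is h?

-511

The plane through D, E, F has equation 39120x + 42560y + 41360z = -2613920.
Substituting G: (39120)h + (17376400) = -2613920, so h = -511.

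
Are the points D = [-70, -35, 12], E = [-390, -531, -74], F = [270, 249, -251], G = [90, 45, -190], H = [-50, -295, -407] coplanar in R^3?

Yes

The plane through D, E, F has normal n = DE × DF = (154872, -113400, 77760) and equation n·P = -5938920.
Checking the remaining points: n·G = -5938920, n·H = -5938920.
All equal -5938920, so all 5 points lie in one plane.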